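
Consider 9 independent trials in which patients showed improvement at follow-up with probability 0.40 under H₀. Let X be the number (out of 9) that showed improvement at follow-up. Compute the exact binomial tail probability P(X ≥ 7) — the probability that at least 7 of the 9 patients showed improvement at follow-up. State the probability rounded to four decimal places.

P = 0.0250

X is binomial with n = 9 and p = 0.40.
P(X ≥ 7) = C(9,7)·0.40^7·0.60^2 + C(9,8)·0.40^8·0.60^1 + C(9,9)·0.40^9·0.60^0.
= 0.021234 + 0.003539 + 0.000262 = 0.0250.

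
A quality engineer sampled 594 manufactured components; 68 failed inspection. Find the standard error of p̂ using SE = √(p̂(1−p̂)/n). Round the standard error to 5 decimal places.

SE = 0.01306

The sample proportion is 68/594 = 0.11448.
p̂(1−p̂) = 0.11448·0.88552 = 0.101374.
SE = √(0.101374/594) = √0.000170663 = 0.01306.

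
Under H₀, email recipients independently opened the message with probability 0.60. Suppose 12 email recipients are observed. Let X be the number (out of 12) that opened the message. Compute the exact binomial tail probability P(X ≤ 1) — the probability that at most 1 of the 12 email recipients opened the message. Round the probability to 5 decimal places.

P = 0.00032

X ~ Binomial(n=12, p=0.60).
P(X ≤ 1) = C(12,0)·0.60^0·0.40^12 + C(12,1)·0.60^1·0.40^11.
= 0.000017 + 0.000302 = 0.00032.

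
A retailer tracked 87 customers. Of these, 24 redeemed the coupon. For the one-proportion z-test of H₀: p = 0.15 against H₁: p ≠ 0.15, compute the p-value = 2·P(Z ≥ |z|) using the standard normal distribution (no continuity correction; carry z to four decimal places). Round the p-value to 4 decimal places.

p-value = 0.0010

With x = 24 successes in n = 87, p̂ = 0.27586.
Under H₀, SE = √(p₀(1−p₀)/n) = √(0.15·0.85/87) = √0.001465517 = 0.038282.
z = (p̂ − p₀)/SE = (24/87 − 0.15)/0.038282 ≈ 3.2878.
From the standard normal, 2·P(Z ≥ |z|) = 0.0010.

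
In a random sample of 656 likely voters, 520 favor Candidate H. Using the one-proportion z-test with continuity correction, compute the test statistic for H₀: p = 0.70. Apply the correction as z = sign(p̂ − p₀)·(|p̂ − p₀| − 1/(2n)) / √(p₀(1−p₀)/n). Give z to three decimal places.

With x = 520 successes in n = 656, p̂ = 0.79268. p̂ − p₀ = 0.092683.
Continuity correction 1/(2n) = 1/1312 = 0.000762.
Corrected numerator: |0.092683| − 0.000762 = 0.091921.
Null standard error: √(0.70·0.30/656) = √0.000320122 = 0.017892.
z = (+)0.091921/0.017892 = 5.138.

z = 5.138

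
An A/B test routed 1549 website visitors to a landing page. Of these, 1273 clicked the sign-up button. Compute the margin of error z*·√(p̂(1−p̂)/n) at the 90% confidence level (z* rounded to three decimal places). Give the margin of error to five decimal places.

The sample proportion is 1273/1549 = 0.82182.
Standard error of p̂: √(0.146432/1549) = √0.000094533 = 0.009723.
For 90% confidence, z* = 1.645.
ME = 1.645·0.009723 = 0.01599.

ME = 0.01599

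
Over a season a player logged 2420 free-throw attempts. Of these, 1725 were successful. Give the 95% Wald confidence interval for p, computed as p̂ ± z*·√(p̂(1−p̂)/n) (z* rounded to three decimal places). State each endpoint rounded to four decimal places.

With x = 1725 successes in n = 2420, p̂ = 0.71281.
Standard error of p̂: √(0.204712/2420) = √0.000084592 = 0.009197.
z* = 1.960 at the 95% level.
Margin of error: 1.960 × 0.009197 = 0.01803.
Interval: 0.71281 ± 0.01803 → (0.6948, 0.7308).

(0.6948, 0.7308)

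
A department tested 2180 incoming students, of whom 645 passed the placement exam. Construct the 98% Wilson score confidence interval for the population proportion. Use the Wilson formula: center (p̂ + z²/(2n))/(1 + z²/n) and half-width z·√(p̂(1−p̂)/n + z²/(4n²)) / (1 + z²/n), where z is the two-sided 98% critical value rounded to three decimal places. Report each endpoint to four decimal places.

(0.2737, 0.3191)

p̂ = 645/2180 = 0.29587; z = 2.326, so z² = 5.410276.
1 + z²/n = 1.002482.
Center = (0.29587 + 0.001241)/1.002482 = 0.29638.
Radicand: p̂(1−p̂)/n + z²/(4n²) = 0.000095565 + 0.000000285 = 0.000095850.
Half-width = 2.326·√0.000095850/1.002482 = 0.02272.
CI: 0.29638 ± 0.02272 = (0.2737, 0.3191).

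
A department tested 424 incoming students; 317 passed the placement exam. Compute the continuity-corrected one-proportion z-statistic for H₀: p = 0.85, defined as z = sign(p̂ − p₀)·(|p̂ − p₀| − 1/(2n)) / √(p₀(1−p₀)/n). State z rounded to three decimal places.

The sample proportion is 317/424 = 0.74764. p̂ − p₀ = -0.102358.
1/(2n) = 0.001179.
Corrected numerator: |-0.102358| − 0.001179 = 0.101179.
Under H₀, SE = √(p₀(1−p₀)/n) = √(0.85·0.15/424) = √0.000300708 = 0.017341.
z = (−)0.101179/0.017341 = -5.835.

z = -5.835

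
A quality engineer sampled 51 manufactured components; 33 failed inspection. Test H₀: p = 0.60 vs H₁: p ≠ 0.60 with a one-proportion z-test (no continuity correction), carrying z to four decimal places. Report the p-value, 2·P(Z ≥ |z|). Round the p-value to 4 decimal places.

With x = 33 successes in n = 51, p̂ = 0.64706.
Under H₀, SE = √(p₀(1−p₀)/n) = √(0.60·0.40/51) = √0.004705882 = 0.068599.
Test statistic (full precision, shown to 4 dp): z = (33/51 − 0.60)/SE₀ ≈ 0.6860.
From the standard normal, 2·P(Z ≥ |z|) = 0.4927.

p-value = 0.4927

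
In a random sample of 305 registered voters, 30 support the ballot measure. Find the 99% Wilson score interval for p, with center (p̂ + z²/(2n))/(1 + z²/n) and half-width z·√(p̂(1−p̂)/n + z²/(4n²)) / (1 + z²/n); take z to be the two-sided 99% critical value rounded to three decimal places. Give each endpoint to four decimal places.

(0.0626, 0.1512)

Here p̂ = 30/305 = 0.09836 and z = 2.576 (z² = 6.635776).
1 + z²/n = 1.021757.
Center = (0.09836 + 0.010878)/1.021757 = 0.10691.
Radicand: p̂(1−p̂)/n + z²/(4n²) = 0.000290773 + 0.000017833 = 0.000308606.
Half-width = 2.576·√0.000308606/1.021757 = 0.04429.
Interval: 0.10691 ± 0.04429 → (0.0626, 0.1512).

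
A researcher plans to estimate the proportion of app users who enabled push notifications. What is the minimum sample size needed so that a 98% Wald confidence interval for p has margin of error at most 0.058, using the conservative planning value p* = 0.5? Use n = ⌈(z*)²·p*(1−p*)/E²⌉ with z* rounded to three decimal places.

z* = 2.326 at the 98% level.
p*(1−p*) = 0.2500.
(z*)²·p*(1−p*)/E² = 5.410276·0.2500/0.003364 = 402.072.
Rounding up, n = 403.

n = 403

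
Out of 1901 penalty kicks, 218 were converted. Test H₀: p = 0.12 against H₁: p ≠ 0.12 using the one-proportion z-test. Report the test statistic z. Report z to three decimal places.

The sample proportion is 218/1901 = 0.11468.
Under H₀, SE = √(p₀(1−p₀)/n) = √(0.12·0.88/1901) = √0.000055550 = 0.007453.
z = (0.11468 − 0.12)/0.007453 = -0.00532/0.007453 = -0.714.

z = -0.714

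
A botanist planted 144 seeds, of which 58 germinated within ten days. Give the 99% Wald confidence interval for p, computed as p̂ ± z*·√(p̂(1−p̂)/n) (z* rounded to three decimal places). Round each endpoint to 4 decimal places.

(0.2975, 0.5081)

Sample proportion p̂ = 58/144 = 0.40278.
SE(p̂) = √(0.40278·0.59722/144) = 0.040871.
z* = 2.576 at the 99% level.
Margin = 2.576·0.040871 = 0.10528.
CI: 0.40278 ± 0.10528 = (0.2975, 0.5081).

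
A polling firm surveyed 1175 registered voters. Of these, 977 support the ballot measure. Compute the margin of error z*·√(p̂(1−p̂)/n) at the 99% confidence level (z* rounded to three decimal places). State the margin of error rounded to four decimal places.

ME = 0.0281

The sample proportion is 977/1175 = 0.83149.
SE = √(p̂(1−p̂)/n) = √(0.140115/1175) = 0.010920.
For 99% confidence, z* = 2.576.
So ME = 0.0281.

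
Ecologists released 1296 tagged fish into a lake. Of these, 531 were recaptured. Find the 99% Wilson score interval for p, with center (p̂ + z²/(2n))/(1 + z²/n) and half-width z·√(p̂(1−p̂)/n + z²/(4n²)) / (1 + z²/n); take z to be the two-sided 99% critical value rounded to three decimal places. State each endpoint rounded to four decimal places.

(0.3751, 0.4453)

Here p̂ = 531/1296 = 0.40972 and z = 2.576 (z² = 6.635776).
1 + z²/n = 1.005120.
Center = (0.40972 + 0.002560)/1.005120 = 0.41018.
Radicand: p̂(1−p̂)/n + z²/(4n²) = 0.000186613 + 0.000000988 = 0.000187601.
Half-width = z·√(radicand)/denom = 2.576·0.013697/1.005120 = 0.03510.
CI: 0.41018 ± 0.03510 = (0.3751, 0.4453).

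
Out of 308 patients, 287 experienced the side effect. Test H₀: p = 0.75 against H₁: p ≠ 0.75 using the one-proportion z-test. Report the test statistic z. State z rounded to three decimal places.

z = 7.369

The sample proportion is 287/308 = 0.93182.
Null standard error: √(0.75·0.25/308) = √0.000608766 = 0.024673.
z = (p̂ − p₀)/SE = (0.93182 − 0.75)/0.024673 = 7.369.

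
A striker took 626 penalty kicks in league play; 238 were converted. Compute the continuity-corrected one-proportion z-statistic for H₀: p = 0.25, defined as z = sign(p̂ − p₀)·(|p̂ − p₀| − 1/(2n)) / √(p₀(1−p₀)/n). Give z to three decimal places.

z = 7.476

p̂ = 238/626 = 0.38019. p̂ − p₀ = 0.130192.
Continuity correction 1/(2n) = 1/1252 = 0.000799.
Corrected numerator: |0.130192| − 0.000799 = 0.129393.
Null standard error: √(0.25·0.75/626) = √0.000299521 = 0.017307.
z = (+)0.129393/0.017307 = 7.476.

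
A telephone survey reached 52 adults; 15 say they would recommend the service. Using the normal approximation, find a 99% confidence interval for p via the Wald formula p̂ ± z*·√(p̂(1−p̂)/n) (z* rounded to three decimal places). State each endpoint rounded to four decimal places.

(0.1266, 0.4503)

The sample proportion is 15/52 = 0.28846.
SE = √(p̂(1−p̂)/n) = √(0.205251/52) = 0.062826.
z* = 2.576 at the 99% level.
Margin = 2.576·0.062826 = 0.16184.
CI: 0.28846 ± 0.16184 = (0.1266, 0.4503).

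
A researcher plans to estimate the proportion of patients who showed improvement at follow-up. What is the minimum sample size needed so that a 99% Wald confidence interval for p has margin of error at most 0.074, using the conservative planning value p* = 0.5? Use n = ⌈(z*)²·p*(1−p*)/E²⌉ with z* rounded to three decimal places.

n = 303

z* = 2.576 at the 99% level.
p*(1−p*) = 0.50·0.50 = 0.2500.
Required n before rounding: 6.635776 × 0.2500 / 0.074² = 302.948.
Rounding up, n = 303.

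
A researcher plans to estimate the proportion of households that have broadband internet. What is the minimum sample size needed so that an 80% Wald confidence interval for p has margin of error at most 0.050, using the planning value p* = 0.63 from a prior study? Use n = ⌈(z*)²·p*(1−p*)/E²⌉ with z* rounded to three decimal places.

n = 154

For 80% confidence, z* = 1.282.
p*(1−p*) = 0.63·0.37 = 0.2331.
Required n before rounding: 1.643524 × 0.2331 / 0.050² = 153.242.
⌈153.242⌉ = 154.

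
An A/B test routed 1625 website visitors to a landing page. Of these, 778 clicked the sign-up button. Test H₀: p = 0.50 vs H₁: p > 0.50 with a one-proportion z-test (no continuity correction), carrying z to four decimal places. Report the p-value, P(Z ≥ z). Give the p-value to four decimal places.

p̂ = 778/1625 = 0.47877.
Null standard error: √(0.50·0.50/1625) = √0.000153846 = 0.012403.
z = (p̂ − p₀)/SE = (778/1625 − 0.50)/0.012403 ≈ -1.7117.
p-value = P(Z ≥ z) with z = -1.7117 → 0.9565.

p-value = 0.9565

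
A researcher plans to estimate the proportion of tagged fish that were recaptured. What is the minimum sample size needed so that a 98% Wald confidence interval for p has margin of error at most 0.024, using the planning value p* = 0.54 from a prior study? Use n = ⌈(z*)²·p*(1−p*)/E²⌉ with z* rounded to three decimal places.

For 98% confidence, z* = 2.326.
p*(1−p*) = 0.2484.
Required n before rounding: 5.410276 × 0.2484 / 0.024² = 2333.182.
Rounding up, n = 2334.

n = 2334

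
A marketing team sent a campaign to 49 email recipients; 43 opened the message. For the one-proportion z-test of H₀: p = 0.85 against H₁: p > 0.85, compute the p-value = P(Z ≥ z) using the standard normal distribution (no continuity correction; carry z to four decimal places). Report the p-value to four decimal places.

p-value = 0.2946

p̂ = 43/49 = 0.87755.
Under H₀, SE = √(p₀(1−p₀)/n) = √(0.85·0.15/49) = √0.002602041 = 0.051010.
Test statistic (full precision, shown to 4 dp): z = (43/49 − 0.85)/SE₀ ≈ 0.5401.
p-value = P(Z ≥ z) with z = 0.5401 → 0.2946.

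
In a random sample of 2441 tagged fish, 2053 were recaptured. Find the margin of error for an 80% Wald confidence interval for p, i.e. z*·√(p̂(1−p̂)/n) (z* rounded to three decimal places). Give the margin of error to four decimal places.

Sample proportion p̂ = 2053/2441 = 0.84105.
SE(p̂) = √(0.84105·0.15895/2441) = 0.007400.
z* = 1.282 at the 80% level.
So ME = 0.0095.

ME = 0.0095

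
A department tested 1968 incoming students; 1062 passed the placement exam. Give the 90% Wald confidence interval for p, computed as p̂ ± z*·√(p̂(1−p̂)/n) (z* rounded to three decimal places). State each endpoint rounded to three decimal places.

(0.521, 0.558)

p̂ = 1062/1968 = 0.53963.
Standard error of p̂: √(0.248429/1968) = √0.000126234 = 0.011235.
z* = 1.645 at the 90% level.
Margin = 1.645·0.011235 = 0.01848.
So the interval runs from 0.521 to 0.558.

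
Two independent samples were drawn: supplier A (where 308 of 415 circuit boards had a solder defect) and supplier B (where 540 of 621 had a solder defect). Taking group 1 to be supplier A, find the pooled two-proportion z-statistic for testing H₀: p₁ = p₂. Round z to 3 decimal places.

p̂₁ = 308/415 = 0.74217, p̂₂ = 540/621 = 0.86957.
Pooling: p̂ = 848/1036 = 0.81853.
Pooled SE = √[0.1485368·0.00401994] ≈ 0.024436.
z = (p̂₁ − p̂₂)/SE = (0.74217 − 0.86957)/0.024436 = -0.12740/0.024436 = -5.214.

z = -5.214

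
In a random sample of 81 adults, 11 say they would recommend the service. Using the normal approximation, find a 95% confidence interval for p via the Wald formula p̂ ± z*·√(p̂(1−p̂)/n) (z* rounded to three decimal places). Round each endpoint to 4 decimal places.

(0.0612, 0.2104)

p̂ = 11/81 = 0.13580.
SE = √(p̂(1−p̂)/n) = √(0.117360/81) = 0.038064.
For 95% confidence, z* = 1.960.
Margin of error: 1.960 × 0.038064 = 0.07461.
Interval: 0.13580 ± 0.07461 → (0.0612, 0.2104).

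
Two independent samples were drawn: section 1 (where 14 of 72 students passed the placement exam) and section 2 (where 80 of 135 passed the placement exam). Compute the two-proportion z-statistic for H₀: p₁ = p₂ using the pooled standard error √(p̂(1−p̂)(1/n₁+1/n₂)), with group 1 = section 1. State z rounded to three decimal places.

p̂₁ = 14/72 = 0.19444, p̂₂ = 80/135 = 0.59259.
Pooling: p̂ = 94/207 = 0.45411.
Pooled SE = √[0.2478938·0.02129630] ≈ 0.072658.
z = (p̂₁ − p̂₂)/SE = (0.19444 − 0.59259)/0.072658 = -0.39815/0.072658 = -5.480.

z = -5.480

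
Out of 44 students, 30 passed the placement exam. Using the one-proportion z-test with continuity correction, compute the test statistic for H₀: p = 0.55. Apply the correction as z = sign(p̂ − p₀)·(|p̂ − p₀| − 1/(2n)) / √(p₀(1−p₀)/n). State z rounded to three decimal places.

z = 1.606

p̂ = 30/44 = 0.68182. p̂ − p₀ = 0.131818.
Continuity correction 1/(2n) = 1/88 = 0.011364.
Corrected numerator: |0.131818| − 0.011364 = 0.120454.
Under H₀, SE = √(p₀(1−p₀)/n) = √(0.55·0.45/44) = √0.005625000 = 0.075000.
z = (+)0.120454/0.075000 = 1.606.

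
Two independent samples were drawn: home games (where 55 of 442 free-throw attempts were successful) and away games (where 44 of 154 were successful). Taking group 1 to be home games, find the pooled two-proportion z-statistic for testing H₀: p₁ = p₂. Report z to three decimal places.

z = -4.631

p̂₁ = 55/442 = 0.12443, p̂₂ = 44/154 = 0.28571.
Pooled p̂ = (55+44)/(442+154) = 99/596 = 0.16611.
SE = √[p̂(1−p̂)(1/n₁+1/n₂)] = √[0.16611·0.83389·(1/442+1/154)] ≈ 0.034826.
z = -0.16128/0.034826 = -4.631.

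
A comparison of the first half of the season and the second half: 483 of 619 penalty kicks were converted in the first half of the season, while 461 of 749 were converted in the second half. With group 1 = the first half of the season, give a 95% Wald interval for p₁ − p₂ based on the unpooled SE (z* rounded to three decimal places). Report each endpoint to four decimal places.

(0.1171, 0.2125)

p̂₁ = 0.78029, p̂₂ = 0.61549, so the observed difference is 0.16480.
Unpooled SE = √(p̂₁(1−p̂₁)/n₁ + p̂₂(1−p̂₂)/n₂) = √(0.000276958 + 0.000315972) = 0.024350.
z* = 1.960 at the 95% level. Margin = 1.960·0.024350 = 0.04773.
So the interval runs from 0.1171 to 0.2125.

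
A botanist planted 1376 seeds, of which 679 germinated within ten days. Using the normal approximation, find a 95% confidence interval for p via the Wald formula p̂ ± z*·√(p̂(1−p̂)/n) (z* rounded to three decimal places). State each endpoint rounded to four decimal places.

(0.4670, 0.5199)

p̂ = 679/1376 = 0.49346.
Standard error of p̂: √(0.249957/1376) = √0.000181655 = 0.013478.
z* = 1.960 at the 95% level.
Margin of error: 1.960 × 0.013478 = 0.02642.
So the interval runs from 0.4670 to 0.5199.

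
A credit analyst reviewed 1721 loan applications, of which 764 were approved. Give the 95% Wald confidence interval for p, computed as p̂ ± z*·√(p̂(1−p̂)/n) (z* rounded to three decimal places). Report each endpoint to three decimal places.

Sample proportion p̂ = 764/1721 = 0.44393.
SE = √(p̂(1−p̂)/n) = √(0.246856/1721) = 0.011977.
The 95% critical value is z* = 1.960.
Margin of error: 1.960 × 0.011977 = 0.02347.
So the interval runs from 0.420 to 0.467.

(0.420, 0.467)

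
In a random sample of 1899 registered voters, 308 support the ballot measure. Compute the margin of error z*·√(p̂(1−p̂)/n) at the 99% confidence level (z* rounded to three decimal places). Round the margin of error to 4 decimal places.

ME = 0.0218

With x = 308 successes in n = 1899, p̂ = 0.16219.
Standard error of p̂: √(0.135885/1899) = √0.000071556 = 0.008459.
The 99% critical value is z* = 2.576.
So ME = 0.0218.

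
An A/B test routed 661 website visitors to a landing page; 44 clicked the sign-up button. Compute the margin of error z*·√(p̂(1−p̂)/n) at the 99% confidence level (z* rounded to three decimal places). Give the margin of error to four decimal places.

Sample proportion p̂ = 44/661 = 0.06657.
SE = √(p̂(1−p̂)/n) = √(0.062135/661) = 0.009695.
z* = 2.576 at the 99% level.
Margin of error = z*·SE = 2.576 × 0.009695 = 0.0250.

ME = 0.0250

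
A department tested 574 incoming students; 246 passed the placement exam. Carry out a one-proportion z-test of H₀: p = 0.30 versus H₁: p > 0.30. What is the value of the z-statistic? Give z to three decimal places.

z = 6.722

The sample proportion is 246/574 = 0.42857.
Under H₀, SE = √(p₀(1−p₀)/n) = √(0.30·0.70/574) = √0.000365854 = 0.019127.
z = (p̂ − p₀)/SE = (0.42857 − 0.30)/0.019127 = 6.722.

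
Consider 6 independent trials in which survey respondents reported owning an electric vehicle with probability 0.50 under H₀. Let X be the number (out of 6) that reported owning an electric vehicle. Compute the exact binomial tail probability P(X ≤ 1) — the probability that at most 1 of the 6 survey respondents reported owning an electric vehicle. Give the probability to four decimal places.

X ~ Binomial(n=6, p=0.50).
P(X ≤ 1) = C(6,0)·0.50^0·0.50^6 + C(6,1)·0.50^1·0.50^5.
= 0.015625 + 0.093750 = 0.1094.

P = 0.1094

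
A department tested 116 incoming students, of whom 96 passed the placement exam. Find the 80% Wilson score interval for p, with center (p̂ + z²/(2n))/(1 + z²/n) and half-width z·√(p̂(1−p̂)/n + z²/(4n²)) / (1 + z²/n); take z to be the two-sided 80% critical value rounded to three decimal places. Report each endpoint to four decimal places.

(0.7781, 0.8679)

p̂ = 96/116 = 0.82759; z = 1.282, so z² = 1.643524.
Denominator 1 + z²/n = 1 + 1.643524/116 = 1.014168.
Center = (0.82759 + 0.007084)/1.014168 = 0.82301.
Radicand: p̂(1−p̂)/n + z²/(4n²) = 0.001230063 + 0.000030535 = 0.001260598.
Half-width = z·√(radicand)/denom = 1.282·0.035505/1.014168 = 0.04488.
CI: 0.82301 ± 0.04488 = (0.7781, 0.8679).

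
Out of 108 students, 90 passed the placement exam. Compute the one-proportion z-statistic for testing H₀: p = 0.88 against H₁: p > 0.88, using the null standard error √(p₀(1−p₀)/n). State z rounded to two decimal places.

z = -1.49

With x = 90 successes in n = 108, p̂ = 0.83333.
SE₀ = √(0.88·0.12/108) = 0.031269.
z = (p̂ − p₀)/SE = (0.83333 − 0.88)/0.031269 = -1.49.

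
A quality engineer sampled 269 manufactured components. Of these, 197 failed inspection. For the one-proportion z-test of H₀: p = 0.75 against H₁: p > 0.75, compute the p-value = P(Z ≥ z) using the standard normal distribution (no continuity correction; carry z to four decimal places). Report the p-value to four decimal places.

p-value = 0.7482

With x = 197 successes in n = 269, p̂ = 0.73234.
SE₀ = √(0.75·0.25/269) = 0.026401.
Test statistic (full precision, shown to 4 dp): z = (197/269 − 0.75)/SE₀ ≈ -0.6688.
From the standard normal, P(Z ≥ z) = 0.7482.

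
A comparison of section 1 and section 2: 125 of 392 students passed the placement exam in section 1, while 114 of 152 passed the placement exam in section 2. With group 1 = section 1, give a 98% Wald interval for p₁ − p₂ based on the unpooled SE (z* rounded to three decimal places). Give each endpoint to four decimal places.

(-0.5295, -0.3328)

p̂₁ = 125/392 = 0.31888, p̂₂ = 114/152 = 0.75000; p̂₁ − p̂₂ = -0.43112.
SE = √(0.000554068 + 0.001233553) = √0.001787621 = 0.042280.
The 98% critical value is z* = 2.326. Margin = 2.326·0.042280 = 0.09834.
Interval: -0.43112 ± 0.09834 → (-0.5295, -0.3328).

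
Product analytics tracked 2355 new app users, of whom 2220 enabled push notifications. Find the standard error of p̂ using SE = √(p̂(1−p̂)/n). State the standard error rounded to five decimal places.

Sample proportion p̂ = 2220/2355 = 0.94268.
p̂(1−p̂) = 0.94268·0.05732 = 0.054034.
SE = √(0.054034/2355) = √0.000022944 = 0.00479.

SE = 0.00479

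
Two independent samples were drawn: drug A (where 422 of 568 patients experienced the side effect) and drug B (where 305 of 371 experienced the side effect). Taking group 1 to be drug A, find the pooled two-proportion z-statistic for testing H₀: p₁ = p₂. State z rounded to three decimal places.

z = -2.836

Sample proportions: p̂₁ = 422/568 = 0.74296 and p̂₂ = 305/371 = 0.82210.
Pooled p̂ = (422+305)/(568+371) = 727/939 = 0.77423.
SE = √[p̂(1−p̂)(1/n₁+1/n₂)] = √[0.77423·0.22577·(1/568+1/371)] ≈ 0.027909.
z = (p̂₁ − p̂₂)/SE = (0.74296 − 0.82210)/0.027909 = -0.07914/0.027909 = -2.836.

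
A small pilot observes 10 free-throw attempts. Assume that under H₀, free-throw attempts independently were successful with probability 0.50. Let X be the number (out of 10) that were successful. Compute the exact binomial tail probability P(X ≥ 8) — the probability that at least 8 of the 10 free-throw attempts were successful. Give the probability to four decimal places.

X is binomial with n = 10 and p = 0.50.
P(X ≥ 8) = C(10,8)·0.50^8·0.50^2 + C(10,9)·0.50^9·0.50^1 + C(10,10)·0.50^10·0.50^0.
= 0.043945 + 0.009766 + 0.000977 = 0.0547.

P = 0.0547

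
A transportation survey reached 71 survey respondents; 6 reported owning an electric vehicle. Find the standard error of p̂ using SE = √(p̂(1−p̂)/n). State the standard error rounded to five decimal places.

With x = 6 successes in n = 71, p̂ = 0.08451.
p̂(1−p̂) = 0.08451·0.91549 = 0.077368.
SE = √(0.077368/71) = √0.001089690 = 0.03301.

SE = 0.03301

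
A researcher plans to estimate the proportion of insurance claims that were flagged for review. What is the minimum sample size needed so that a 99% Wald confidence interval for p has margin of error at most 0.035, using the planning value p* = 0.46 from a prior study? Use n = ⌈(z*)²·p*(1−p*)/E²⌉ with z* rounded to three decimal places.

The 99% critical value is z* = 2.576.
p*(1−p*) = 0.46·0.54 = 0.2484.
(z*)²·p*(1−p*)/E² = 6.635776·0.2484/0.001225 = 1345.573.
Rounding up, n = 1346.

n = 1346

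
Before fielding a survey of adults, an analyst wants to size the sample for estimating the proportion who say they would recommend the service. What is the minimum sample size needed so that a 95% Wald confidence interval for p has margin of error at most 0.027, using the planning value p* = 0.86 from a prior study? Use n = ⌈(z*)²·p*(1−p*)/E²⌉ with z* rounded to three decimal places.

n = 635

z* = 1.960 at the 95% level.
p*(1−p*) = 0.1204.
(z*)²·p*(1−p*)/E² = 3.841600·0.1204/0.000729 = 634.470.
Rounding up, n = 635.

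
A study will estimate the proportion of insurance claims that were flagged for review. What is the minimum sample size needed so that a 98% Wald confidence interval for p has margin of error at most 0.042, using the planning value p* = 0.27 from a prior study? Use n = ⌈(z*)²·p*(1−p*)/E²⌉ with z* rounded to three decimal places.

n = 605

The 98% critical value is z* = 2.326.
p*(1−p*) = 0.27·0.73 = 0.1971.
Required n before rounding: 5.410276 × 0.1971 / 0.042² = 604.516.
⌈604.516⌉ = 605.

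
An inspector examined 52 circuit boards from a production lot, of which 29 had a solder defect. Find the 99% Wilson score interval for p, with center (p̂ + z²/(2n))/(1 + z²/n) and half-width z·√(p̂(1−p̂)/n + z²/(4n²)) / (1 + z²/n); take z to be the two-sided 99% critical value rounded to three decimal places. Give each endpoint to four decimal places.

p̂ = 29/52 = 0.55769; z = 2.576, so z² = 6.635776.
1 + z²/n = 1.127611.
Adjusted center: (0.55769 + z²/(2n))/1.127611 = 0.55116.
Radicand: p̂(1−p̂)/n + z²/(4n²) = 0.004743685 + 0.000613515 = 0.005357200.
Half-width = z·√(radicand)/denom = 2.576·0.073193/1.127611 = 0.16721.
CI: 0.55116 ± 0.16721 = (0.3840, 0.7184).

(0.3840, 0.7184)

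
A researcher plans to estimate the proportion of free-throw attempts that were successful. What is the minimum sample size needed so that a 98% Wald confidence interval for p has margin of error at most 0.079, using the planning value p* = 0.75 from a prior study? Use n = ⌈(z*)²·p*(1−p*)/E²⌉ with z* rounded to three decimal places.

z* = 2.326 at the 98% level.
p*(1−p*) = 0.75·0.25 = 0.1875.
Required n before rounding: 5.410276 × 0.1875 / 0.079² = 162.542.
Rounding up, n = 163.

n = 163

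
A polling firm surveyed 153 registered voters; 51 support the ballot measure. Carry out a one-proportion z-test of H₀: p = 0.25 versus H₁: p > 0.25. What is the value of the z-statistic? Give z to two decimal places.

The sample proportion is 51/153 = 0.33333.
Under H₀, SE = √(p₀(1−p₀)/n) = √(0.25·0.75/153) = √0.001225490 = 0.035007.
z = (p̂ − p₀)/SE = (0.33333 − 0.25)/0.035007 = 2.38.

z = 2.38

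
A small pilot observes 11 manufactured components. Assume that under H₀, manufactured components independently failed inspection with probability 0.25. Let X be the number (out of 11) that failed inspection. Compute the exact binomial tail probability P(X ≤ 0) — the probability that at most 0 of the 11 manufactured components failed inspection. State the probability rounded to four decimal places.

P = 0.0422

X ~ Binomial(n=11, p=0.25).
P(X ≤ 0) = C(11,0)·0.25^0·0.75^11.
= 0.042235 = 0.0422.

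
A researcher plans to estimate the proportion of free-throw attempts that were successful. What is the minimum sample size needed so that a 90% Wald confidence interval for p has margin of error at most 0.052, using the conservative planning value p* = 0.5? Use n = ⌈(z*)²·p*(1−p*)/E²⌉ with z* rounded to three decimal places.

n = 251

For 90% confidence, z* = 1.645.
p*(1−p*) = 0.50·0.50 = 0.2500.
(z*)²·p*(1−p*)/E² = 2.706025·0.2500/0.002704 = 250.187.
Rounding up, n = 251.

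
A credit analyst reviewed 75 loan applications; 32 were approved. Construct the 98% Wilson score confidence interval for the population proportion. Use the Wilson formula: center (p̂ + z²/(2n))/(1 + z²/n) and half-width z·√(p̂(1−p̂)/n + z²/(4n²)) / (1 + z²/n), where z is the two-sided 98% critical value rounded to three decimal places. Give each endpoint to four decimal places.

(0.3032, 0.5600)

p̂ = 32/75 = 0.42667; z = 2.326, so z² = 5.410276.
1 + z²/n = 1.072137.
Adjusted center: (0.42667 + z²/(2n))/1.072137 = 0.43160.
Radicand: p̂(1−p̂)/n + z²/(4n²) = 0.003261630 + 0.000240457 = 0.003502087.
Half-width = z·√(radicand)/denom = 2.326·0.059178/1.072137 = 0.12839.
Interval: 0.43160 ± 0.12839 → (0.3032, 0.5600).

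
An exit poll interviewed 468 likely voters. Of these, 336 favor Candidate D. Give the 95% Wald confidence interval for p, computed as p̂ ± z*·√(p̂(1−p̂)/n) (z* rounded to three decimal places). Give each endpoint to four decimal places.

(0.6772, 0.7587)

p̂ = 336/468 = 0.71795.
Standard error of p̂: √(0.202498/468) = √0.000432689 = 0.020801.
For 95% confidence, z* = 1.960.
Margin = 1.960·0.020801 = 0.04077.
Interval: 0.71795 ± 0.04077 → (0.6772, 0.7587).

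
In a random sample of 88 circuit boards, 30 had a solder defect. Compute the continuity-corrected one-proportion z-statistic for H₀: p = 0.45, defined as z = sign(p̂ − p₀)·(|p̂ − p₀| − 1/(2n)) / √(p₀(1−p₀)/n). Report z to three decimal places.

p̂ = 30/88 = 0.34091. p̂ − p₀ = -0.109091.
1/(2n) = 0.005682.
Corrected numerator: |-0.109091| − 0.005682 = 0.103409.
SE₀ = √(0.45·0.55/88) = 0.053033.
z = −0.103409/0.053033 = -1.950.

z = -1.950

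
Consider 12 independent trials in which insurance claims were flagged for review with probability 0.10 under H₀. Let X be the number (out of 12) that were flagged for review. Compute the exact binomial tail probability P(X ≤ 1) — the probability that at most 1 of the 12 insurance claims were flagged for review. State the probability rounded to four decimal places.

P = 0.6590

X ~ Binomial(n=12, p=0.10).
P(X ≤ 1) = C(12,0)·0.10^0·0.90^12 + C(12,1)·0.10^1·0.90^11.
= 0.282430 + 0.376573 = 0.6590.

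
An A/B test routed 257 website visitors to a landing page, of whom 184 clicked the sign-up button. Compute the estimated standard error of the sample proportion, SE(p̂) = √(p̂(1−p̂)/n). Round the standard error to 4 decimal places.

Sample proportion p̂ = 184/257 = 0.71595.
p̂(1−p̂) = 0.203366.
SE = √(0.203366/257) = 0.0281.

SE = 0.0281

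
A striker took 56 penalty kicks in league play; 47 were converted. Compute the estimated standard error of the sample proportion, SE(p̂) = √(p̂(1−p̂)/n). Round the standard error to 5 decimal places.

SE = 0.04908

p̂ = 47/56 = 0.83929.
p̂(1−p̂) = 0.83929·0.16071 = 0.134882.
SE = √(0.134882/56) = 0.04908.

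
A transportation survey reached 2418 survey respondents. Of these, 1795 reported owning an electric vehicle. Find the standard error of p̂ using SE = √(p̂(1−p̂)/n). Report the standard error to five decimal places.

Sample proportion p̂ = 1795/2418 = 0.74235.
p̂(1−p̂) = 0.191266.
SE = √(0.191266/2418) = √0.000079101 = 0.00889.

SE = 0.00889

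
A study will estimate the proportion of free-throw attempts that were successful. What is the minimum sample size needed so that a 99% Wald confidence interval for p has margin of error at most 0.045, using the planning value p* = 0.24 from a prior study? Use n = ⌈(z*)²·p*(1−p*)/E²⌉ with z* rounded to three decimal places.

n = 598

The 99% critical value is z* = 2.576.
p*(1−p*) = 0.24·0.76 = 0.1824.
(z*)²·p*(1−p*)/E² = 6.635776·0.1824/0.002025 = 597.711.
Rounding up, n = 598.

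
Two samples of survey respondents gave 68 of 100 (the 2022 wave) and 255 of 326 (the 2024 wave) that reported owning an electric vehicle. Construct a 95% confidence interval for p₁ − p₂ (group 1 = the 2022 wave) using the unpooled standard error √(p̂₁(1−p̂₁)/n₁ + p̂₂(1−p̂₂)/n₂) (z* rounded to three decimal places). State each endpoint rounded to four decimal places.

(-0.2040, -0.0004)

p̂₁ = 68/100 = 0.68000, p̂₂ = 255/326 = 0.78221; p̂₁ − p̂₂ = -0.10221.
SE = √(0.002176000 + 0.000522572) = √0.002698572 = 0.051948.
z* = 1.960 at the 95% level. Margin of error = 0.10182.
So the interval runs from -0.2040 to -0.0004.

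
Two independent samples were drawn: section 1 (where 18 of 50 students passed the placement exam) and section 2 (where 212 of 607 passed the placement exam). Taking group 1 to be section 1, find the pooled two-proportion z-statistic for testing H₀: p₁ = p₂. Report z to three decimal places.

z = 0.153

Sample proportions: p̂₁ = 18/50 = 0.36000 and p̂₂ = 212/607 = 0.34926.
Pooled p̂ = (18+212)/(50+607) = 230/657 = 0.35008.
SE = √[p̂(1−p̂)(1/n₁+1/n₂)] = √[0.35008·0.64992·(1/50+1/607)] ≈ 0.070180.
z = (p̂₁ − p̂₂)/SE = (0.36000 − 0.34926)/0.070180 = 0.01074/0.070180 = 0.153.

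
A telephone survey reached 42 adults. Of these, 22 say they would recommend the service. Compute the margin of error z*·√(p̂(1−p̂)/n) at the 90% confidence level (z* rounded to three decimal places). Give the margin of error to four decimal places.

ME = 0.1268

The sample proportion is 22/42 = 0.52381.
SE(p̂) = √(0.52381·0.47619/42) = 0.077064.
The 90% critical value is z* = 1.645.
So ME = 0.1268.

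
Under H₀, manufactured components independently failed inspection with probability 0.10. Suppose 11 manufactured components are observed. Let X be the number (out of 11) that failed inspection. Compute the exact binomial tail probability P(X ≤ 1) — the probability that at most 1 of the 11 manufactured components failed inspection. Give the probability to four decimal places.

X ~ Binomial(n=11, p=0.10).
P(X ≤ 1) = C(11,0)·0.10^0·0.90^11 + C(11,1)·0.10^1·0.90^10.
= 0.313811 + 0.383546 = 0.6974.

P = 0.6974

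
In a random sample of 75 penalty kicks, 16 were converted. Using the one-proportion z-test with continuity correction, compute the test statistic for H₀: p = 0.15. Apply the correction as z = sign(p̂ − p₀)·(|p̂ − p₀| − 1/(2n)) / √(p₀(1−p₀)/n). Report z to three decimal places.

z = 1.374

With x = 16 successes in n = 75, p̂ = 0.21333. p̂ − p₀ = 0.063333.
Continuity correction 1/(2n) = 1/150 = 0.006667.
Corrected numerator: |0.063333| − 0.006667 = 0.056666.
Under H₀, SE = √(p₀(1−p₀)/n) = √(0.15·0.85/75) = √0.001700000 = 0.041231.
z = (+)0.056666/0.041231 = 1.374.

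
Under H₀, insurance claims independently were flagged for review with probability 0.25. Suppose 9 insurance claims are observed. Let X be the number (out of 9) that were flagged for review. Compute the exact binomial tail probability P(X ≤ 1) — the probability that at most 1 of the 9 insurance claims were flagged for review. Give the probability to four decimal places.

X is binomial with n = 9 and p = 0.25.
P(X ≤ 1) = C(9,0)·0.25^0·0.75^9 + C(9,1)·0.25^1·0.75^8.
= 0.075085 + 0.225254 = 0.3003.

P = 0.3003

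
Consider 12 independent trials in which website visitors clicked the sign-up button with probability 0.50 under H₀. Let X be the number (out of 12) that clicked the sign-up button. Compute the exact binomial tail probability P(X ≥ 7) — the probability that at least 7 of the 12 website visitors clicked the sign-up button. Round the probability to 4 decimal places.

X ~ Binomial(n=12, p=0.50).
P(X ≥ 7) = Σ_{j=7}^{12} C(12,j)·0.50^j·0.50^{12−j}.
= 0.193359 + 0.120850 + 0.053711 + 0.016113 + 0.002930 + 0.000244 = 0.3872.

P = 0.3872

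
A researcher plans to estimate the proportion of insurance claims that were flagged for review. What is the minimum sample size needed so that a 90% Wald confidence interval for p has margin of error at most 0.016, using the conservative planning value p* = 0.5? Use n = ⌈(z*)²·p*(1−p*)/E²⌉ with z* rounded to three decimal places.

n = 2643

For 90% confidence, z* = 1.645.
p*(1−p*) = 0.50·0.50 = 0.2500.
Required n before rounding: 2.706025 × 0.2500 / 0.016² = 2642.603.
⌈2642.603⌉ = 2643.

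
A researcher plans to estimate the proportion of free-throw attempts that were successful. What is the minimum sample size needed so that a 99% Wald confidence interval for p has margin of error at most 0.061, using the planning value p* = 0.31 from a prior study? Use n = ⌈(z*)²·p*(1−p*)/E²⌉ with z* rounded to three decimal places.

z* = 2.576 at the 99% level.
p*(1−p*) = 0.31·0.69 = 0.2139.
Required n before rounding: 6.635776 × 0.2139 / 0.061² = 381.455.
⌈381.455⌉ = 382.

n = 382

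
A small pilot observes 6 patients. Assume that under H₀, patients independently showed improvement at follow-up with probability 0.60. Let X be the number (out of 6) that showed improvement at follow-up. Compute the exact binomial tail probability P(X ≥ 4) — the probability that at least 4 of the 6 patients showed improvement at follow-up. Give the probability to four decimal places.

X ~ Binomial(n=6, p=0.60).
P(X ≥ 4) = C(6,4)·0.60^4·0.40^2 + C(6,5)·0.60^5·0.40^1 + C(6,6)·0.60^6·0.40^0.
= 0.311040 + 0.186624 + 0.046656 = 0.5443.

P = 0.5443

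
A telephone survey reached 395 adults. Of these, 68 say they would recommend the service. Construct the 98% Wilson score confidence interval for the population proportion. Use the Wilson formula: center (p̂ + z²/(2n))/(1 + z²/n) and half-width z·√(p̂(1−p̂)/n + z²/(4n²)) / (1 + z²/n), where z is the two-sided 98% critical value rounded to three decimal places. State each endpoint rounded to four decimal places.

(0.1325, 0.2207)

p̂ = 68/395 = 0.17215; z = 2.326, so z² = 5.410276.
1 + z²/n = 1.013697.
Center = (0.17215 + 0.006848)/1.013697 = 0.17658.
Radicand: p̂(1−p̂)/n + z²/(4n²) = 0.000360799 + 0.000008669 = 0.000369468.
Half-width = z·√(radicand)/denom = 2.326·0.019222/1.013697 = 0.04411.
So the interval runs from 0.1325 to 0.2207.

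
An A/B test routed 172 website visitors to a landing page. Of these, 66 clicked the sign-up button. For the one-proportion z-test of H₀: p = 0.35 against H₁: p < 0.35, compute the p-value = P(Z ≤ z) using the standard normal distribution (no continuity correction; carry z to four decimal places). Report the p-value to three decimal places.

p-value = 0.823

p̂ = 66/172 = 0.38372.
Null standard error: √(0.35·0.65/172) = √0.001322674 = 0.036369.
Test statistic (full precision, shown to 4 dp): z = (66/172 − 0.35)/SE₀ ≈ 0.9272.
From the standard normal, P(Z ≤ z) = 0.823.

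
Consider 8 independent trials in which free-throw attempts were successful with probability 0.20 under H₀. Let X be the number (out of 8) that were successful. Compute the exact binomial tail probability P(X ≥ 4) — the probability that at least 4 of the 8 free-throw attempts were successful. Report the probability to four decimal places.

P = 0.0563

X ~ Binomial(n=8, p=0.20).
P(X ≥ 4) = Σ_{j=4}^{8} C(8,j)·0.20^j·0.80^{8−j}.
= 0.045875 + 0.009175 + 0.001147 + 0.000082 + 0.000003 = 0.0563.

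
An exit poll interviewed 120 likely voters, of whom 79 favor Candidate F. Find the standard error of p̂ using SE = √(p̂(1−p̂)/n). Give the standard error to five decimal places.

p̂ = 79/120 = 0.65833.
p̂(1−p̂) = 0.224932.
SE = √(0.224932/120) = √0.001874433 = 0.04329.

SE = 0.04329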